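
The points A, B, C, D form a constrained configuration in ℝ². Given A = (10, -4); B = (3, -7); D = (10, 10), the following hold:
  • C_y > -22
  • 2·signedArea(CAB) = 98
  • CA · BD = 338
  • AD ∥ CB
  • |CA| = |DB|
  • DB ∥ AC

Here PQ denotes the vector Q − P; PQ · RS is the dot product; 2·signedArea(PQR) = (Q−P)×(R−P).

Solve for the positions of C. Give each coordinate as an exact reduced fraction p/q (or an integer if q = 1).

1. C_x = 3  [AD ∥ CB ∩ DB ∥ AC]
2. C_y = -21  [AD ∥ CB ∩ DB ∥ AC]
   → C = (3, -21)

C = (3, -21)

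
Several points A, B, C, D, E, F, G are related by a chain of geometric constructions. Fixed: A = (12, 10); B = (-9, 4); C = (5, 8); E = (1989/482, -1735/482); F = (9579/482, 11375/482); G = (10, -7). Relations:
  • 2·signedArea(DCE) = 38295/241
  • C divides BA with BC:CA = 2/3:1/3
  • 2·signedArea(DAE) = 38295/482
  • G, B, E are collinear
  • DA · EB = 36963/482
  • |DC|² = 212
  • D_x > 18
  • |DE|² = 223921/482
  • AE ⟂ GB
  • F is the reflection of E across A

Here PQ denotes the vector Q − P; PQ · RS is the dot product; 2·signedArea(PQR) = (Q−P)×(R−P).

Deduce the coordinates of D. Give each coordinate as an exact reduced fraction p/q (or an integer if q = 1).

D = (19, 12)

1. D_x = 19  [2·signedArea(DAE) = 38295/482 ∩ 2·signedArea(DCE) = 38295/241]
2. D_y = 12  [2·signedArea(DAE) = 38295/482 ∩ 2·signedArea(DCE) = 38295/241]
   → D = (19, 12)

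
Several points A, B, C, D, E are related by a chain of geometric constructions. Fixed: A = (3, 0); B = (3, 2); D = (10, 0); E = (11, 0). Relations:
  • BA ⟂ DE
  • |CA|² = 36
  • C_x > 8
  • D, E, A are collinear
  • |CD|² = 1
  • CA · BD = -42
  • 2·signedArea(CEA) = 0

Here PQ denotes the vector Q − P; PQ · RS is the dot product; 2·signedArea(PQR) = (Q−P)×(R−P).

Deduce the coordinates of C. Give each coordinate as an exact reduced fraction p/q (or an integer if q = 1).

C = (9, 0)

1. C_x = 9  [2·signedArea(CEA) = 0 ∩ CA · BD = -42]
2. C_y = 0  [2·signedArea(CEA) = 0 ∩ CA · BD = -42]
   → C = (9, 0)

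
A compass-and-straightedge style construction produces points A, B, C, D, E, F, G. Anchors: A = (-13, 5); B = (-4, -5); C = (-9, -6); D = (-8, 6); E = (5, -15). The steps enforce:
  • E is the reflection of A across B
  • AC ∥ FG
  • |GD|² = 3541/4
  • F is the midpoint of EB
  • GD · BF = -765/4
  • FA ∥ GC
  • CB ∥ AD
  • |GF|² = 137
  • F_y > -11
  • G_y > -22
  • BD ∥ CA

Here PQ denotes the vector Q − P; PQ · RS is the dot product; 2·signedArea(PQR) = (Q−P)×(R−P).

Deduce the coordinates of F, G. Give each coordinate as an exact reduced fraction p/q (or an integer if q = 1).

1. F_x = 1/2  [F is the midpoint of EB]
2. F_y = -10  [F is the midpoint of EB]
   → F = (1/2, -10)
3. G_x = 9/2  [FA ∥ GC ∩ AC ∥ FG]
4. G_y = -21  [FA ∥ GC ∩ AC ∥ FG]
   → G = (9/2, -21)

F = (1/2, -10)
G = (9/2, -21)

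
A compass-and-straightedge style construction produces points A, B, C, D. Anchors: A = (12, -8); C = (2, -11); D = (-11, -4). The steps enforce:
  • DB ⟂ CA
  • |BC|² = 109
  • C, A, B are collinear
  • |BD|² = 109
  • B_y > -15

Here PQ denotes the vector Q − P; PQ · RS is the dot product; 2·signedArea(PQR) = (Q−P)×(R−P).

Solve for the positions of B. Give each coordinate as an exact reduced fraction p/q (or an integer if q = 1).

B = (-8, -14)

1. B_x = -8  [C, A, B are collinear ∩ DB ⟂ CA]
2. B_y = -14  [C, A, B are collinear ∩ DB ⟂ CA]
   → B = (-8, -14)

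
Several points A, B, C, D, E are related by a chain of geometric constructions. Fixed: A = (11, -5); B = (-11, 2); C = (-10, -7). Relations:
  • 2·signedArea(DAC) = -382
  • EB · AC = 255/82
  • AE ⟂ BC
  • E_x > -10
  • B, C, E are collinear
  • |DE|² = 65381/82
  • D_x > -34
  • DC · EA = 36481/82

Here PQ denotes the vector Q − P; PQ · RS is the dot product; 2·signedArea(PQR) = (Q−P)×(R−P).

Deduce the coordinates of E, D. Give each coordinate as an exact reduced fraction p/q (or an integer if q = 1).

D = (-33, 9)
E = (-817/82, -601/82)

1. E_x = -817/82  [B, C, E are collinear ∩ AE ⟂ BC]
2. E_y = -601/82  [B, C, E are collinear ∩ AE ⟂ BC]
   → E = (-817/82, -601/82)
3. D_x = -33  [DC · EA = 36481/82 ∩ 2·signedArea(DAC) = -382]
4. D_y = 9  [DC · EA = 36481/82 ∩ 2·signedArea(DAC) = -382]
   → D = (-33, 9)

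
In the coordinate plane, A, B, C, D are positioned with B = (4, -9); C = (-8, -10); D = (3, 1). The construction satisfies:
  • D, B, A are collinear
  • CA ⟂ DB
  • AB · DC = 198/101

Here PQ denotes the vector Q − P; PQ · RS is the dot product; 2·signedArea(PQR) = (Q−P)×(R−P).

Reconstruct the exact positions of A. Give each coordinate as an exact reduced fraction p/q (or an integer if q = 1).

1. A_x = 402/101  [D, B, A are collinear ∩ CA ⟂ DB]
2. A_y = -889/101  [D, B, A are collinear ∩ CA ⟂ DB]
   → A = (402/101, -889/101)

A = (402/101, -889/101)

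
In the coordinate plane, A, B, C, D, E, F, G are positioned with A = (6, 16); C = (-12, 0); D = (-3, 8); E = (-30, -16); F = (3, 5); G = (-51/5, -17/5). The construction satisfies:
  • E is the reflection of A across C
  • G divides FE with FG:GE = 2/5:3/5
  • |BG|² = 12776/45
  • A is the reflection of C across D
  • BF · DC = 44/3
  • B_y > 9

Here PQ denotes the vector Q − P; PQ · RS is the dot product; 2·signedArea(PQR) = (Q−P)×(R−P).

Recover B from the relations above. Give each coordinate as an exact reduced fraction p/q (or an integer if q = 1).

1. B_x = 3/5  [line 9·x + 8·y + -245/3 = 0 ∩ |BG|² = 12776/45]
2. B_y = 143/15  [line 9·x + 8·y + -245/3 = 0 ∩ |BG|² = 12776/45]
   → B = (3/5, 143/15)

B = (3/5, 143/15)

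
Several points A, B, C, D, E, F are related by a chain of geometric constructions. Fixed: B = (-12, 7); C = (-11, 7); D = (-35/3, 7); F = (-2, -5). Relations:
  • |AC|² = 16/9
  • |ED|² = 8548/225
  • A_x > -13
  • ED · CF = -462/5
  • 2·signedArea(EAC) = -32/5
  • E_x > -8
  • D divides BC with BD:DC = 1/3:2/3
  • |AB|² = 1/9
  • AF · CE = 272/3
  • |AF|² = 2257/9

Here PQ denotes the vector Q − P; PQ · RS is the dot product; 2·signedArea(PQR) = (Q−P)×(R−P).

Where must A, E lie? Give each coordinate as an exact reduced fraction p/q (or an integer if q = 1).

A = (-37/3, 7)
E = (-39/5, 11/5)

1. E_x = -39/5  [line -9·x + 12·y + -483/5 = 0 ∩ |ED|² = 8548/225]
2. E_y = 11/5  [line -9·x + 12·y + -483/5 = 0 ∩ |ED|² = 8548/225]
   → E = (-39/5, 11/5)
3. A_x = -37/3  [AF · CE = 272/3 ∩ 2·signedArea(EAC) = -32/5]
4. A_y = 7  [AF · CE = 272/3 ∩ 2·signedArea(EAC) = -32/5]
   → A = (-37/3, 7)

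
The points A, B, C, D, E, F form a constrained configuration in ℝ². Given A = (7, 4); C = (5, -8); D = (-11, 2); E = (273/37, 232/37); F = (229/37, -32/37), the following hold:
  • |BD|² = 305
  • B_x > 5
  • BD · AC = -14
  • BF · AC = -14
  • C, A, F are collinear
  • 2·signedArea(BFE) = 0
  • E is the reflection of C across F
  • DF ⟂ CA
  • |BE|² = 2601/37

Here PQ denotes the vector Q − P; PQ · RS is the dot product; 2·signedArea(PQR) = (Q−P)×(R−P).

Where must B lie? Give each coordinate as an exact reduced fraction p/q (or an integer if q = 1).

B = (6, -2)

1. B_x = 6  [2·signedArea(BFE) = 0 ∩ BD · AC = -14]
2. B_y = -2  [2·signedArea(BFE) = 0 ∩ BD · AC = -14]
   → B = (6, -2)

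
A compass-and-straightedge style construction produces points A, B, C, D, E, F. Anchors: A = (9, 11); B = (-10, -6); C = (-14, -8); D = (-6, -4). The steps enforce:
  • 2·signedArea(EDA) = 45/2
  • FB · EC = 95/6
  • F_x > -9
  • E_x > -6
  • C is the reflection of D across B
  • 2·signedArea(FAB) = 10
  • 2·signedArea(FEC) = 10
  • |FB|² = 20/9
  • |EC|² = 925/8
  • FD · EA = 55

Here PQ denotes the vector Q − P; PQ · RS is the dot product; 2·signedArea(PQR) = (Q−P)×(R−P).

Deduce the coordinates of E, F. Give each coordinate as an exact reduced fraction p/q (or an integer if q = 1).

1. E_x = -21/4  [line -15·x + 15·y + -105/2 = 0 ∩ |EC|² = 925/8]
2. E_y = -7/4  [line -15·x + 15·y + -105/2 = 0 ∩ |EC|² = 925/8]
   → E = (-21/4, -7/4)
3. F_x = -26/3  [2·signedArea(FEC) = 10 ∩ FD · EA = 55]
4. F_y = -16/3  [2·signedArea(FEC) = 10 ∩ FD · EA = 55]
   → F = (-26/3, -16/3)

E = (-21/4, -7/4)
F = (-26/3, -16/3)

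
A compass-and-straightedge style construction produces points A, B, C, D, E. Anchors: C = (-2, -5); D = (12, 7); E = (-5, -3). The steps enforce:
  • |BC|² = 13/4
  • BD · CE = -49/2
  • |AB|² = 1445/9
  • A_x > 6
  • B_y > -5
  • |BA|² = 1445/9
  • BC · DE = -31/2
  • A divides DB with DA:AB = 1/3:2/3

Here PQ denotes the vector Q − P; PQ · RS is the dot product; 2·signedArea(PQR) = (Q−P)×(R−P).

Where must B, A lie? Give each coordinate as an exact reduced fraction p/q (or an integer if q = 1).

1. B_x = -7/2  [BC · DE = -31/2 ∩ BD · CE = -49/2]
2. B_y = -4  [BC · DE = -31/2 ∩ BD · CE = -49/2]
   → B = (-7/2, -4)
3. A_x = 41/6  [A divides DB with DA:AB = 1/3:2/3]
4. A_y = 10/3  [A divides DB with DA:AB = 1/3:2/3]
   → A = (41/6, 10/3)

A = (41/6, 10/3)
B = (-7/2, -4)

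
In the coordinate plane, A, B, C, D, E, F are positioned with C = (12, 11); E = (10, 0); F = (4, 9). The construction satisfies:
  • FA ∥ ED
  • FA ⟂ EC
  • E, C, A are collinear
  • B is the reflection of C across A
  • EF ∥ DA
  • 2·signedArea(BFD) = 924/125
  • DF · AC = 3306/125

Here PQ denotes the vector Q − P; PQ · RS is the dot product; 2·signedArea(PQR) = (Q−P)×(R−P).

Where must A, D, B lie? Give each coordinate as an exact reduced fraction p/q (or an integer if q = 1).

1. A_x = 1424/125  [E, C, A are collinear ∩ FA ⟂ EC]
2. A_y = 957/125  [E, C, A are collinear ∩ FA ⟂ EC]
   → A = (1424/125, 957/125)
3. D_x = 2174/125  [EF ∥ DA ∩ FA ∥ ED]
4. D_y = -168/125  [EF ∥ DA ∩ FA ∥ ED]
   → D = (2174/125, -168/125)
5. B_x = 1348/125  [B is the reflection of C across A]
6. B_y = 539/125  [B is the reflection of C across A]
   → B = (1348/125, 539/125)

A = (1424/125, 957/125)
B = (1348/125, 539/125)
D = (2174/125, -168/125)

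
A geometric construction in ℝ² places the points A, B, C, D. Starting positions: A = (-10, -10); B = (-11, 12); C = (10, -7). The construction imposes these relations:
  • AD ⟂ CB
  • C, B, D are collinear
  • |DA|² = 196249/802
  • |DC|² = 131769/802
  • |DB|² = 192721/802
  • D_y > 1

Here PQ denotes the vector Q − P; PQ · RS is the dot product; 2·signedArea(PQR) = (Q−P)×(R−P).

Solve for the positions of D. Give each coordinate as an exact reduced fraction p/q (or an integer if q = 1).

1. D_x = 397/802  [C, B, D are collinear ∩ AD ⟂ CB]
2. D_y = 1283/802  [C, B, D are collinear ∩ AD ⟂ CB]
   → D = (397/802, 1283/802)

D = (397/802, 1283/802)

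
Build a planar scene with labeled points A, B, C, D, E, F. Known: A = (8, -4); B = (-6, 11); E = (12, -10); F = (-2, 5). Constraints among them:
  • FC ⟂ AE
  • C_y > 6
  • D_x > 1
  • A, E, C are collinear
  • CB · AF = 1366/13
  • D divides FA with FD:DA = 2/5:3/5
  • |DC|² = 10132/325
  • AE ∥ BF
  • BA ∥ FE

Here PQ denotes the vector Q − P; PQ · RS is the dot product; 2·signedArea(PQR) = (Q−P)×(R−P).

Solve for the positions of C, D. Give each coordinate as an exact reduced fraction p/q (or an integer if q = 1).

1. C_x = 10/13  [A, E, C are collinear ∩ FC ⟂ AE]
2. C_y = 89/13  [A, E, C are collinear ∩ FC ⟂ AE]
   → C = (10/13, 89/13)
3. D_x = 2  [D divides FA with FD:DA = 2/5:3/5]
4. D_y = 7/5  [D divides FA with FD:DA = 2/5:3/5]
   → D = (2, 7/5)

C = (10/13, 89/13)
D = (2, 7/5)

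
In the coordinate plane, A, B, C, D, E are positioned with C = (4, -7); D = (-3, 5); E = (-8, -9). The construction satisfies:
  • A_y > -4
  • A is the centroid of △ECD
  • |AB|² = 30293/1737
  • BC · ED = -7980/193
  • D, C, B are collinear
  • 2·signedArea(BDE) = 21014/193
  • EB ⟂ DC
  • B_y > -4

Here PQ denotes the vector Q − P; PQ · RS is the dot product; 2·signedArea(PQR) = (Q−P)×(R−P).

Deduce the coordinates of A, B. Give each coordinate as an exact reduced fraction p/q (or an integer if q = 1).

A = (-7/3, -11/3)
B = (352/193, -631/193)

1. A_x = -7/3  [A is the centroid of △ECD]
2. A_y = -11/3  [A is the centroid of △ECD]
   → A = (-7/3, -11/3)
3. B_x = 352/193  [D, C, B are collinear ∩ EB ⟂ DC]
4. B_y = -631/193  [D, C, B are collinear ∩ EB ⟂ DC]
   → B = (352/193, -631/193)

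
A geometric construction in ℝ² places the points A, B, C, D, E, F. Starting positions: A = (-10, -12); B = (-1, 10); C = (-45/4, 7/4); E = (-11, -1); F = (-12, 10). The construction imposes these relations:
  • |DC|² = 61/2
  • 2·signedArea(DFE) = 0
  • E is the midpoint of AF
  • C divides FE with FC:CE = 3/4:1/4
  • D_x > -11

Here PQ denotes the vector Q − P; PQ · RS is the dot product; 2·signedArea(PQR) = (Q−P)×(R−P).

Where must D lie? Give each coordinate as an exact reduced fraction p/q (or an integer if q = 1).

D = (-43/4, -15/4)

1. D_x = -43/4  [line 11·x + 1·y + 122 = 0 ∩ |DC|² = 61/2]
2. D_y = -15/4  [line 11·x + 1·y + 122 = 0 ∩ |DC|² = 61/2]
   → D = (-43/4, -15/4)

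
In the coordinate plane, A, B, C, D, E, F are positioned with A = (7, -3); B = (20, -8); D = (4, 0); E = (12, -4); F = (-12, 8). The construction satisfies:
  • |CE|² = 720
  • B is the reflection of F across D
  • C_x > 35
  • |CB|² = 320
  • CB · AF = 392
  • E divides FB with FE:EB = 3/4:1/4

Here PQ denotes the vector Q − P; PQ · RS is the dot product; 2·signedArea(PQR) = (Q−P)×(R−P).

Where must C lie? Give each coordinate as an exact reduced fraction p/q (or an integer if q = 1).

C = (36, -16)

1. C_x = 36  [line 19·x + -11·y + -860 = 0 ∩ |CB|² = 320]
2. C_y = -16  [line 19·x + -11·y + -860 = 0 ∩ |CB|² = 320]
   → C = (36, -16)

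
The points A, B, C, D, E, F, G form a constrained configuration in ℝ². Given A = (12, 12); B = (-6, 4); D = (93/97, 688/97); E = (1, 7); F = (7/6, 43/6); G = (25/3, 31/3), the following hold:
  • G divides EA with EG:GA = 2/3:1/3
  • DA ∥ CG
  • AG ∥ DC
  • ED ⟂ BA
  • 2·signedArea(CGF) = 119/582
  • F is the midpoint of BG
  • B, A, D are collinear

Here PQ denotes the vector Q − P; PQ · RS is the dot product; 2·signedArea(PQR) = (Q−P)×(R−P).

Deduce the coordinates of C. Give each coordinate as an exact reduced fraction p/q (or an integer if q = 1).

C = (-788/291, 1579/291)

1. C_x = -788/291  [DA ∥ CG ∩ AG ∥ DC]
2. C_y = 1579/291  [DA ∥ CG ∩ AG ∥ DC]
   → C = (-788/291, 1579/291)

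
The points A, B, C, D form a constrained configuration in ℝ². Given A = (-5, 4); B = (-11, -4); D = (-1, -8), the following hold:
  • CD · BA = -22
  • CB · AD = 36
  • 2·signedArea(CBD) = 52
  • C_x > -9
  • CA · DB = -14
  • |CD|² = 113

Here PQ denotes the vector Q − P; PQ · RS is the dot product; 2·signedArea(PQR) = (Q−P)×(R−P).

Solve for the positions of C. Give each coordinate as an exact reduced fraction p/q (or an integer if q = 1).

C = (-8, 0)

1. C_x = -8  [CA · DB = -14 ∩ 2·signedArea(CBD) = 52]
2. C_y = 0  [CA · DB = -14 ∩ 2·signedArea(CBD) = 52]
   → C = (-8, 0)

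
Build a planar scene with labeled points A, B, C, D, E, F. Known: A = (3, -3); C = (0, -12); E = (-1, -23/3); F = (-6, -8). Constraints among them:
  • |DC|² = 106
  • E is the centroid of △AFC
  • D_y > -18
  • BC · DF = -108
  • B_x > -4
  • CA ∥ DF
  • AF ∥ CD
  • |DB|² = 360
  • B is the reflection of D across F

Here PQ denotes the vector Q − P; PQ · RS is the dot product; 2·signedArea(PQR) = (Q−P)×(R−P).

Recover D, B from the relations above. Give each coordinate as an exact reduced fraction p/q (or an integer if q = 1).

B = (-3, 1)
D = (-9, -17)

1. D_x = -9  [CA ∥ DF ∩ AF ∥ CD]
2. D_y = -17  [CA ∥ DF ∩ AF ∥ CD]
   → D = (-9, -17)
3. B_x = -3  [B is the reflection of D across F]
4. B_y = 1  [B is the reflection of D across F]
   → B = (-3, 1)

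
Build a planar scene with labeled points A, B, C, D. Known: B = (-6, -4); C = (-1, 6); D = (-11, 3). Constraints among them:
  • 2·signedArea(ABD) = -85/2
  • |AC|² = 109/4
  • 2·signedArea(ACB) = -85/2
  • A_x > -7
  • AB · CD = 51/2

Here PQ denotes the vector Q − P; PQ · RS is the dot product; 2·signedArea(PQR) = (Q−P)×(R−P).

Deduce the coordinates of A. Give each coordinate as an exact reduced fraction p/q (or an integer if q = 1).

A = (-6, 9/2)

1. A_x = -6  [2·signedArea(ABD) = -85/2 ∩ AB · CD = 51/2]
2. A_y = 9/2  [2·signedArea(ABD) = -85/2 ∩ AB · CD = 51/2]
   → A = (-6, 9/2)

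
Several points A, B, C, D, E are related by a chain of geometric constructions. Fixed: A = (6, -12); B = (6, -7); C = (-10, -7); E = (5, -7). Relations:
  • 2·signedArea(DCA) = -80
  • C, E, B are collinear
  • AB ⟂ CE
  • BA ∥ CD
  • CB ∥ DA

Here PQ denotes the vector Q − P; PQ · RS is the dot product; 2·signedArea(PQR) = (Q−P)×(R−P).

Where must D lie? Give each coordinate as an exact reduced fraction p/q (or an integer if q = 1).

D = (-10, -12)

1. D_x = -10  [CB ∥ DA ∩ BA ∥ CD]
2. D_y = -12  [CB ∥ DA ∩ BA ∥ CD]
   → D = (-10, -12)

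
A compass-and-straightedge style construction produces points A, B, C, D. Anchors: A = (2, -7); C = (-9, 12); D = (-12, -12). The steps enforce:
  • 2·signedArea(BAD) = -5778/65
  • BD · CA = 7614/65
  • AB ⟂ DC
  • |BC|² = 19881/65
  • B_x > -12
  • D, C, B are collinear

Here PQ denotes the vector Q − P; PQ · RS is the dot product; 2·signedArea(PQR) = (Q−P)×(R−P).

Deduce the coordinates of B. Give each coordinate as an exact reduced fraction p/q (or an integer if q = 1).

B = (-726/65, -348/65)

1. B_x = -726/65  [D, C, B are collinear ∩ AB ⟂ DC]
2. B_y = -348/65  [D, C, B are collinear ∩ AB ⟂ DC]
   → B = (-726/65, -348/65)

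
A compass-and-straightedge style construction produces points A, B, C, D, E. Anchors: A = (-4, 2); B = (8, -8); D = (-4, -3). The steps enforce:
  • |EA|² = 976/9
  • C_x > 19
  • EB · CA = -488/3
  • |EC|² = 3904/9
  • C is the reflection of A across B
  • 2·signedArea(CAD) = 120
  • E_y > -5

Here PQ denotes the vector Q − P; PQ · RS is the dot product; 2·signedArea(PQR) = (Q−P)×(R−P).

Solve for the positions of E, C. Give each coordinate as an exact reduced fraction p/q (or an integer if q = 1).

1. C_x = 20  [C is the reflection of A across B]
2. C_y = -18  [C is the reflection of A across B]
   → C = (20, -18)
3. E_x = 4  [line 24·x + -20·y + -568/3 = 0 ∩ |EA|² = 976/9]
4. E_y = -14/3  [line 24·x + -20·y + -568/3 = 0 ∩ |EA|² = 976/9]
   → E = (4, -14/3)

C = (20, -18)
E = (4, -14/3)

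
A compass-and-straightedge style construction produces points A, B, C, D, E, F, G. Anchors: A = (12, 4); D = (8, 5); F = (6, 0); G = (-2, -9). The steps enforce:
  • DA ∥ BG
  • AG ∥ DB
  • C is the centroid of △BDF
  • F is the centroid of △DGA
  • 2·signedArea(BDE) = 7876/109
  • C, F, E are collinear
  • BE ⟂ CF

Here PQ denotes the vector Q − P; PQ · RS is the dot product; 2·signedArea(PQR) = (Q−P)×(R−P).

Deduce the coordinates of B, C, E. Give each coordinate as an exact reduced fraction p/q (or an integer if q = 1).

1. B_x = -6  [DA ∥ BG ∩ AG ∥ DB]
2. B_y = -8  [DA ∥ BG ∩ AG ∥ DB]
   → B = (-6, -8)
3. C_x = 8/3  [C is the centroid of △BDF]
4. C_y = -1  [C is the centroid of △BDF]
   → C = (8/3, -1)
5. E_x = -786/109  [C, F, E are collinear ∩ BE ⟂ CF]
6. E_y = -432/109  [C, F, E are collinear ∩ BE ⟂ CF]
   → E = (-786/109, -432/109)

B = (-6, -8)
C = (8/3, -1)
E = (-786/109, -432/109)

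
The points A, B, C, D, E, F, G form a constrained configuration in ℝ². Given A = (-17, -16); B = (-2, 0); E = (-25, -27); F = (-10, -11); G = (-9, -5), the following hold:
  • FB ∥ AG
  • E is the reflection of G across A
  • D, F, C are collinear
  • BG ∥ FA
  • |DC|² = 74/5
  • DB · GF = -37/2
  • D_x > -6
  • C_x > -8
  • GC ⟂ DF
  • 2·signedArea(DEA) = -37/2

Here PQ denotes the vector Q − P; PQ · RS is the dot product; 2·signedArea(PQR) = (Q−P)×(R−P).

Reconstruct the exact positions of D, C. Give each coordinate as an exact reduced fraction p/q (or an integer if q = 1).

1. D_x = -11/2  [DB · GF = -37/2 ∩ 2·signedArea(DEA) = -37/2]
2. D_y = -5/2  [DB · GF = -37/2 ∩ 2·signedArea(DEA) = -37/2]
   → D = (-11/2, -5/2)
3. C_x = -73/10  [D, F, C are collinear ∩ GC ⟂ DF]
4. C_y = -59/10  [D, F, C are collinear ∩ GC ⟂ DF]
   → C = (-73/10, -59/10)

C = (-73/10, -59/10)
D = (-11/2, -5/2)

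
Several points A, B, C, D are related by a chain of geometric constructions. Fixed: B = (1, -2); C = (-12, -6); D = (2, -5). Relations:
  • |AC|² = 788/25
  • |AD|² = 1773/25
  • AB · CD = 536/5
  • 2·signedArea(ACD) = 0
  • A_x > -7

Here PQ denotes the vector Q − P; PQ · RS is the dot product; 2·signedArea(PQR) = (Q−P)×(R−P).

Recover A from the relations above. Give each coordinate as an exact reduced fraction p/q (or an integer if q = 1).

1. A_x = -32/5  [2·signedArea(ACD) = 0 ∩ AB · CD = 536/5]
2. A_y = -28/5  [2·signedArea(ACD) = 0 ∩ AB · CD = 536/5]
   → A = (-32/5, -28/5)

A = (-32/5, -28/5)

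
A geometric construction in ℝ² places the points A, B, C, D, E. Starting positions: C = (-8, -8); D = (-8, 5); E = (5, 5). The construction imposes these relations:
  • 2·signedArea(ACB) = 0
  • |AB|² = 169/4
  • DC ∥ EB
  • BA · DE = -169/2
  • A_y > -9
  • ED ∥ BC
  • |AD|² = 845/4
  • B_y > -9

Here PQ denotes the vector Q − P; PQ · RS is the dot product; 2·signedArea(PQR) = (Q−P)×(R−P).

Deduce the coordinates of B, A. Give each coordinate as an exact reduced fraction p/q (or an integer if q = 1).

A = (-3/2, -8)
B = (5, -8)

1. B_x = 5  [ED ∥ BC ∩ DC ∥ EB]
2. B_y = -8  [ED ∥ BC ∩ DC ∥ EB]
   → B = (5, -8)
3. A_x = -3/2  [2·signedArea(ACB) = 0 ∩ BA · DE = -169/2]
4. A_y = -8  [2·signedArea(ACB) = 0 ∩ BA · DE = -169/2]
   → A = (-3/2, -8)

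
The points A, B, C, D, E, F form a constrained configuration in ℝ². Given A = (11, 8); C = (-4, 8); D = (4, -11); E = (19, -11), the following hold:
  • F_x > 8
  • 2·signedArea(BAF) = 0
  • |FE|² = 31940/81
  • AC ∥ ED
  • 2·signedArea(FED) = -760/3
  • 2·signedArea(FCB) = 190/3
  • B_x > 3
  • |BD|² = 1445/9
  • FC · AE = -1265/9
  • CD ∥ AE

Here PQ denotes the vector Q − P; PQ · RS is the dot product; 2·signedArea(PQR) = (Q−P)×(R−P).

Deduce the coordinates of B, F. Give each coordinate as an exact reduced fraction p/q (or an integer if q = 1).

1. F_x = 77/9  [2·signedArea(FED) = -760/3 ∩ FC · AE = -1265/9]
2. F_y = 53/9  [2·signedArea(FED) = -760/3 ∩ FC · AE = -1265/9]
   → F = (77/9, 53/9)
3. B_x = 11/3  [2·signedArea(BAF) = 0 ∩ 2·signedArea(FCB) = 190/3]
4. B_y = 5/3  [2·signedArea(BAF) = 0 ∩ 2·signedArea(FCB) = 190/3]
   → B = (11/3, 5/3)

B = (11/3, 5/3)
F = (77/9, 53/9)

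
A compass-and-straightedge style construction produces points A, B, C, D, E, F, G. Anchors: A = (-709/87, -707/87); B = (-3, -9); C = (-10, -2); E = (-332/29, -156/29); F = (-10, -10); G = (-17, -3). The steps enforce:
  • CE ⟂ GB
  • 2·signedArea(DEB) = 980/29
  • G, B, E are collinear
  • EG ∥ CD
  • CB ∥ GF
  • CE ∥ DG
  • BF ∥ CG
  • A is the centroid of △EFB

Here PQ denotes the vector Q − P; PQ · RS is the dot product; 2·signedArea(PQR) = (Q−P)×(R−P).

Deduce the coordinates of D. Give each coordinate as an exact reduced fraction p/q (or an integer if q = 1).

D = (-451/29, 11/29)

1. D_x = -451/29  [CE ∥ DG ∩ EG ∥ CD]
2. D_y = 11/29  [CE ∥ DG ∩ EG ∥ CD]
   → D = (-451/29, 11/29)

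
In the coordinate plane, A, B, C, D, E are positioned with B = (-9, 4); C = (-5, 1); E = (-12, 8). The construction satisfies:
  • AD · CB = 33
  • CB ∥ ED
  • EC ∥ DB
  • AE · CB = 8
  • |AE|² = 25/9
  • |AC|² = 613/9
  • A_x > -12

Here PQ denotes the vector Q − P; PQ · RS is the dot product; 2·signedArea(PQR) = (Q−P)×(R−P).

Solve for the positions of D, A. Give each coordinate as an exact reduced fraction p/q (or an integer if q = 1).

1. D_x = -16  [EC ∥ DB ∩ CB ∥ ED]
2. D_y = 11  [EC ∥ DB ∩ CB ∥ ED]
   → D = (-16, 11)
3. A_x = -11  [line 4·x + -3·y + 64 = 0 ∩ |AC|² = 613/9]
4. A_y = 20/3  [line 4·x + -3·y + 64 = 0 ∩ |AC|² = 613/9]
   → A = (-11, 20/3)

A = (-11, 20/3)
D = (-16, 11)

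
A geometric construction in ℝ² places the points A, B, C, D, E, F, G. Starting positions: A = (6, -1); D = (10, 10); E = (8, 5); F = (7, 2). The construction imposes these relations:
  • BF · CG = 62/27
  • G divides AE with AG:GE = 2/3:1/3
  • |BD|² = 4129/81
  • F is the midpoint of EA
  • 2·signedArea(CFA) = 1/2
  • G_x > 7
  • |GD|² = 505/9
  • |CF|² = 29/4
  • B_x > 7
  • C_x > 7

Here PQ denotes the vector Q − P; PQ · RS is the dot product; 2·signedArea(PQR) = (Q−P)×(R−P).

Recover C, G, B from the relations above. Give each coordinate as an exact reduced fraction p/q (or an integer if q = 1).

B = (67/9, 10/3)
C = (8, 9/2)
G = (22/3, 3)

1. C_x = 8  [line 3·x + -1·y + -39/2 = 0 ∩ |CF|² = 29/4]
2. C_y = 9/2  [line 3·x + -1·y + -39/2 = 0 ∩ |CF|² = 29/4]
   → C = (8, 9/2)
3. G_x = 22/3  [G divides AE with AG:GE = 2/3:1/3]
4. G_y = 3  [G divides AE with AG:GE = 2/3:1/3]
   → G = (22/3, 3)
5. B_x = 67/9  [line 2/3·x + 3/2·y + -269/27 = 0 ∩ |BD|² = 4129/81]
6. B_y = 10/3  [line 2/3·x + 3/2·y + -269/27 = 0 ∩ |BD|² = 4129/81]
   → B = (67/9, 10/3)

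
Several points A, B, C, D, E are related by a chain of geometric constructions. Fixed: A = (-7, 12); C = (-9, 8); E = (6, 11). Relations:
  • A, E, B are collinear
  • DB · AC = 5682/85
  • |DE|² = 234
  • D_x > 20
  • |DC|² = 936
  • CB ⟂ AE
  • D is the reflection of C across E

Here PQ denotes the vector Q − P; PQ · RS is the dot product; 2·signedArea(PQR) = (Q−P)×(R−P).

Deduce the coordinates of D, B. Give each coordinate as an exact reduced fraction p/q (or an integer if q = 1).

1. D_x = 21  [D is the reflection of C across E]
2. D_y = 14  [D is the reflection of C across E]
   → D = (21, 14)
3. B_x = -738/85  [A, E, B are collinear ∩ CB ⟂ AE]
4. B_y = 1031/85  [A, E, B are collinear ∩ CB ⟂ AE]
   → B = (-738/85, 1031/85)

B = (-738/85, 1031/85)
D = (21, 14)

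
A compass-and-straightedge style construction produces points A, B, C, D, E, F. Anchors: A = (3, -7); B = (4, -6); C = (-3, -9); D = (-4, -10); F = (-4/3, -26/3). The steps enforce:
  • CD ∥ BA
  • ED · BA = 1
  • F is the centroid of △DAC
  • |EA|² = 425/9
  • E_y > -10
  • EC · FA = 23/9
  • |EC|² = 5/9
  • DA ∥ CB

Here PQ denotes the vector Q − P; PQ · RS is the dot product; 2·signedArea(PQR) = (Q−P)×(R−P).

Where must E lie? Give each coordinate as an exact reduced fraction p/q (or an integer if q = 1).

E = (-10/3, -29/3)

1. E_x = -10/3  [ED · BA = 1 ∩ EC · FA = 23/9]
2. E_y = -29/3  [ED · BA = 1 ∩ EC · FA = 23/9]
   → E = (-10/3, -29/3)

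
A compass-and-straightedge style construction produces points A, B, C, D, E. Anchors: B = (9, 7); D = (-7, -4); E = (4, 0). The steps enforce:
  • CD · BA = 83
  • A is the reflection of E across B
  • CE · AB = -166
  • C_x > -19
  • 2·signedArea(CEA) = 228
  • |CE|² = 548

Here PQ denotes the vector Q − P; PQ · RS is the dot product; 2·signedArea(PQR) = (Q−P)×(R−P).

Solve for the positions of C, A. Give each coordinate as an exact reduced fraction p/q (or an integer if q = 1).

A = (14, 14)
C = (-18, -8)

1. A_x = 14  [A is the reflection of E across B]
2. A_y = 14  [A is the reflection of E across B]
   → A = (14, 14)
3. C_x = -18  [2·signedArea(CEA) = 228 ∩ CE · AB = -166]
4. C_y = -8  [2·signedArea(CEA) = 228 ∩ CE · AB = -166]
   → C = (-18, -8)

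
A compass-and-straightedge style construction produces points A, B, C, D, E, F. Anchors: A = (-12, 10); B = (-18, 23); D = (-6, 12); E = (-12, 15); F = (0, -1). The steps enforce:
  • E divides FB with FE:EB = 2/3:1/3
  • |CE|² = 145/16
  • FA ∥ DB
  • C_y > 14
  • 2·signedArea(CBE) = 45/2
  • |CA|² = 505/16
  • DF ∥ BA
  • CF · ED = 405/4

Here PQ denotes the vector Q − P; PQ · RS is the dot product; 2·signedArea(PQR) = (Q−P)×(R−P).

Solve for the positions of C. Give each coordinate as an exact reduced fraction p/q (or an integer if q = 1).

1. C_x = -9  [CF · ED = 405/4 ∩ 2·signedArea(CBE) = 45/2]
2. C_y = 59/4  [CF · ED = 405/4 ∩ 2·signedArea(CBE) = 45/2]
   → C = (-9, 59/4)

C = (-9, 59/4)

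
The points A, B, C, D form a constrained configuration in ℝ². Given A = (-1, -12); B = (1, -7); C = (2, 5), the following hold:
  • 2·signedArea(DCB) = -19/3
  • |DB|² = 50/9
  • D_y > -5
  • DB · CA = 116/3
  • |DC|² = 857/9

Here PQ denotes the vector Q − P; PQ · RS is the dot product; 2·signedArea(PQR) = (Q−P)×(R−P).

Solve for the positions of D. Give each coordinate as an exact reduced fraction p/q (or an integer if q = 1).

1. D_x = 2/3  [DB · CA = 116/3 ∩ 2·signedArea(DCB) = -19/3]
2. D_y = -14/3  [DB · CA = 116/3 ∩ 2·signedArea(DCB) = -19/3]
   → D = (2/3, -14/3)

D = (2/3, -14/3)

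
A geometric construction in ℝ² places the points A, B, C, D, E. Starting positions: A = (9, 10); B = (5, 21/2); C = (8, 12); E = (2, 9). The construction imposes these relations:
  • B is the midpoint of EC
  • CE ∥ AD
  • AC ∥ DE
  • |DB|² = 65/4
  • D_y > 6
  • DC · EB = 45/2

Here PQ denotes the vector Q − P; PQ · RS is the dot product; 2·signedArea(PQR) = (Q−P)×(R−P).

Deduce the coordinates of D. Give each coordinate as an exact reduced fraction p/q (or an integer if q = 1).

D = (3, 7)

1. D_x = 3  [AC ∥ DE ∩ CE ∥ AD]
2. D_y = 7  [AC ∥ DE ∩ CE ∥ AD]
   → D = (3, 7)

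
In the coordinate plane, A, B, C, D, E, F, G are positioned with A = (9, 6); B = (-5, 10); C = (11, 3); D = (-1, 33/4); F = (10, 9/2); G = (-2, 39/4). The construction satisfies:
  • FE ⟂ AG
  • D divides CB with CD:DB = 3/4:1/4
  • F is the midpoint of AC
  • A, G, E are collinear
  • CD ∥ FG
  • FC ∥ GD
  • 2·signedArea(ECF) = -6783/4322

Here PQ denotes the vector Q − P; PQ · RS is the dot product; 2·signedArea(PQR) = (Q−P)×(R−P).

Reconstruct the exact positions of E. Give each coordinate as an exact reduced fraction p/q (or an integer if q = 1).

E = (22375/2161, 23937/4322)

1. E_x = 22375/2161  [A, G, E are collinear ∩ FE ⟂ AG]
2. E_y = 23937/4322  [A, G, E are collinear ∩ FE ⟂ AG]
   → E = (22375/2161, 23937/4322)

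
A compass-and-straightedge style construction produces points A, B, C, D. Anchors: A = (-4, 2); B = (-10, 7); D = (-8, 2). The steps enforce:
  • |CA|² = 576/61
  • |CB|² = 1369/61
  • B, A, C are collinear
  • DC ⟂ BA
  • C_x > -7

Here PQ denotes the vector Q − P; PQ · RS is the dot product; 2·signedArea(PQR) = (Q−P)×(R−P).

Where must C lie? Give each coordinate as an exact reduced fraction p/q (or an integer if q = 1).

1. C_x = -388/61  [B, A, C are collinear ∩ DC ⟂ BA]
2. C_y = 242/61  [B, A, C are collinear ∩ DC ⟂ BA]
   → C = (-388/61, 242/61)

C = (-388/61, 242/61)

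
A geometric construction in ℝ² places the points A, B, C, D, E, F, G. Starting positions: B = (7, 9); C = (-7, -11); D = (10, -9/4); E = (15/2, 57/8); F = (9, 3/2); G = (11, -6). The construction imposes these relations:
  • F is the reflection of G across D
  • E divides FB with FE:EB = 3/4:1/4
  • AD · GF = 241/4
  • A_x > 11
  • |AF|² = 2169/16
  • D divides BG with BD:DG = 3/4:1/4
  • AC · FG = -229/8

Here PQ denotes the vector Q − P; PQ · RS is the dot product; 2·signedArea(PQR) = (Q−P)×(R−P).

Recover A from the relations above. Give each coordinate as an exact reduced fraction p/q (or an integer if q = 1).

A = (12, -39/4)

1. A_x = 12  [line -2·x + 15/2·y + 777/8 = 0 ∩ |AF|² = 2169/16]
2. A_y = -39/4  [line -2·x + 15/2·y + 777/8 = 0 ∩ |AF|² = 2169/16]
   → A = (12, -39/4)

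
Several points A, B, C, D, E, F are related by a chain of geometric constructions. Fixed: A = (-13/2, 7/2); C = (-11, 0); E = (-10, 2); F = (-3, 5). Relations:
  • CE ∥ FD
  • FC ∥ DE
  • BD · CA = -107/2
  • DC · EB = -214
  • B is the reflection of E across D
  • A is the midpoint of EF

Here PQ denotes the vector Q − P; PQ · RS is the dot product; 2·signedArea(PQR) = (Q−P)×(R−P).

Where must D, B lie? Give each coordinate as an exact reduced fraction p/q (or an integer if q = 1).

1. D_x = -2  [FC ∥ DE ∩ CE ∥ FD]
2. D_y = 7  [FC ∥ DE ∩ CE ∥ FD]
   → D = (-2, 7)
3. B_x = 6  [B is the reflection of E across D]
4. B_y = 12  [B is the reflection of E across D]
   → B = (6, 12)

B = (6, 12)
D = (-2, 7)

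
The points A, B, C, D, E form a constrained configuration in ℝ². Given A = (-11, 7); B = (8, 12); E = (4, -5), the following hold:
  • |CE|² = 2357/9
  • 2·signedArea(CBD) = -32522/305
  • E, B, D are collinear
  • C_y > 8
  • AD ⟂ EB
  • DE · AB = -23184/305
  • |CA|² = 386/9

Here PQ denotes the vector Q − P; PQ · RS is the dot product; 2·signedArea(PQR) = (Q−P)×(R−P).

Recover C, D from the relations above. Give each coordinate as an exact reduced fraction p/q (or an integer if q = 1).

C = (-14/3, 26/3)
D = (1796/305, 923/305)

1. D_x = 1796/305  [E, B, D are collinear ∩ AD ⟂ EB]
2. D_y = 923/305  [E, B, D are collinear ∩ AD ⟂ EB]
   → D = (1796/305, 923/305)
3. C_x = -14/3  [line 2737/305·x + -644/305·y + 18354/305 = 0 ∩ |CA|² = 386/9]
4. C_y = 26/3  [line 2737/305·x + -644/305·y + 18354/305 = 0 ∩ |CA|² = 386/9]
   → C = (-14/3, 26/3)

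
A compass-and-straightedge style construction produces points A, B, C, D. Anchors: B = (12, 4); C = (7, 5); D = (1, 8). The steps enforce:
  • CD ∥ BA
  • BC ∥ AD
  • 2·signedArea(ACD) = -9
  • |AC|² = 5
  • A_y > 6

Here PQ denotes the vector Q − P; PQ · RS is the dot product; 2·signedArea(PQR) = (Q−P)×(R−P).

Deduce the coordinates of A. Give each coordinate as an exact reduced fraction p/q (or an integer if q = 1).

1. A_x = 6  [BC ∥ AD ∩ CD ∥ BA]
2. A_y = 7  [BC ∥ AD ∩ CD ∥ BA]
   → A = (6, 7)

A = (6, 7)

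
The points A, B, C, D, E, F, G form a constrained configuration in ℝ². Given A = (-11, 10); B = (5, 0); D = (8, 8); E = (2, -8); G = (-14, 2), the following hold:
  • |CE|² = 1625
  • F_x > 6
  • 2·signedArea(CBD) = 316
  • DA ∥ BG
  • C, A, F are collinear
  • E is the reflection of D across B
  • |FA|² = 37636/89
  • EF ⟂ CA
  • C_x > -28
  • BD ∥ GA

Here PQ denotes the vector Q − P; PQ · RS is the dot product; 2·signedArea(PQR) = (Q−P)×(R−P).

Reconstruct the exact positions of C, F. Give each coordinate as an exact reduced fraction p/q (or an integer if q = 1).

1. C_x = -27  [line -8·x + 3·y + -276 = 0 ∩ |CE|² = 1625]
2. C_y = 20  [line -8·x + 3·y + -276 = 0 ∩ |CE|² = 1625]
   → C = (-27, 20)
3. F_x = 573/89  [C, A, F are collinear ∩ EF ⟂ CA]
4. F_y = -80/89  [C, A, F are collinear ∩ EF ⟂ CA]
   → F = (573/89, -80/89)

C = (-27, 20)
F = (573/89, -80/89)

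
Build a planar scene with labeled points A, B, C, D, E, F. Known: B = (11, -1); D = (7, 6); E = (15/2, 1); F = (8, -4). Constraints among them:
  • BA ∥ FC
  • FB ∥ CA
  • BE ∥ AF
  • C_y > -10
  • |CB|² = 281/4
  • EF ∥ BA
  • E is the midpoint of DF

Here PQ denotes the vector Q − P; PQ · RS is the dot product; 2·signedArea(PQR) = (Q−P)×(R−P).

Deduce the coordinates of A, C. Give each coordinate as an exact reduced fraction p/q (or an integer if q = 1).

A = (23/2, -6)
C = (17/2, -9)

1. A_x = 23/2  [BE ∥ AF ∩ EF ∥ BA]
2. A_y = -6  [BE ∥ AF ∩ EF ∥ BA]
   → A = (23/2, -6)
3. C_x = 17/2  [FB ∥ CA ∩ BA ∥ FC]
4. C_y = -9  [FB ∥ CA ∩ BA ∥ FC]
   → C = (17/2, -9)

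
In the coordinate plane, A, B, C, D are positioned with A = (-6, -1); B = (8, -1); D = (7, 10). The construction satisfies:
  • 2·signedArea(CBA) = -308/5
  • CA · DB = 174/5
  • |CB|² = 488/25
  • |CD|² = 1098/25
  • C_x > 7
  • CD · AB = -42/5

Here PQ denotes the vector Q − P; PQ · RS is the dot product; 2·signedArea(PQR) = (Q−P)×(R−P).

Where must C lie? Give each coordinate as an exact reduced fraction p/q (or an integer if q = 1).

1. C_x = 38/5  [CA · DB = 174/5 ∩ CD · AB = -42/5]
2. C_y = 17/5  [CA · DB = 174/5 ∩ CD · AB = -42/5]
   → C = (38/5, 17/5)

C = (38/5, 17/5)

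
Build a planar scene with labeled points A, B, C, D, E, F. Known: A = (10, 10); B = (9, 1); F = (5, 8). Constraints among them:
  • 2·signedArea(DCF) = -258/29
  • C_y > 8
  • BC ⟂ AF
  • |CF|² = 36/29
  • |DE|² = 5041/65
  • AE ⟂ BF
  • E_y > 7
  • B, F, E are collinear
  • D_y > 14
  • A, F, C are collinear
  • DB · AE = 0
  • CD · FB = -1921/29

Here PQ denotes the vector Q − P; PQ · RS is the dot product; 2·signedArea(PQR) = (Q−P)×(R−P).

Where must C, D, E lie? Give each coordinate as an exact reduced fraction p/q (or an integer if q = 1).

C = (175/29, 244/29)
D = (1, 15)
E = (349/65, 478/65)

1. C_x = 175/29  [A, F, C are collinear ∩ BC ⟂ AF]
2. C_y = 244/29  [A, F, C are collinear ∩ BC ⟂ AF]
   → C = (175/29, 244/29)
3. D_x = 1  [CD · FB = -1921/29 ∩ 2·signedArea(DCF) = -258/29]
4. D_y = 15  [CD · FB = -1921/29 ∩ 2·signedArea(DCF) = -258/29]
   → D = (1, 15)
5. E_x = 349/65  [DB · AE = 0 ∩ B, F, E are collinear]
6. E_y = 478/65  [DB · AE = 0 ∩ B, F, E are collinear]
   → E = (349/65, 478/65)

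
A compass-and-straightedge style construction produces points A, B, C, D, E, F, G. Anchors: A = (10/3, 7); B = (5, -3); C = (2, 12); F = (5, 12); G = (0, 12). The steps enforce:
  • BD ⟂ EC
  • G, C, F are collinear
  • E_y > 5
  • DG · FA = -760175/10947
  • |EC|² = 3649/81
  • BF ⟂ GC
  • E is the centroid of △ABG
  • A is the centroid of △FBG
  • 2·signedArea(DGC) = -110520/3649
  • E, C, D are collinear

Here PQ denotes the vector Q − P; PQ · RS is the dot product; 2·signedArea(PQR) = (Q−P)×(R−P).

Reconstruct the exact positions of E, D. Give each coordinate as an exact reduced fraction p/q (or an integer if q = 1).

D = (13745/3649, -11472/3649)
E = (25/9, 16/3)

1. E_x = 25/9  [E is the centroid of △ABG]
2. E_y = 16/3  [E is the centroid of △ABG]
   → E = (25/9, 16/3)
3. D_x = 13745/3649  [E, C, D are collinear ∩ BD ⟂ EC]
4. D_y = -11472/3649  [E, C, D are collinear ∩ BD ⟂ EC]
   → D = (13745/3649, -11472/3649)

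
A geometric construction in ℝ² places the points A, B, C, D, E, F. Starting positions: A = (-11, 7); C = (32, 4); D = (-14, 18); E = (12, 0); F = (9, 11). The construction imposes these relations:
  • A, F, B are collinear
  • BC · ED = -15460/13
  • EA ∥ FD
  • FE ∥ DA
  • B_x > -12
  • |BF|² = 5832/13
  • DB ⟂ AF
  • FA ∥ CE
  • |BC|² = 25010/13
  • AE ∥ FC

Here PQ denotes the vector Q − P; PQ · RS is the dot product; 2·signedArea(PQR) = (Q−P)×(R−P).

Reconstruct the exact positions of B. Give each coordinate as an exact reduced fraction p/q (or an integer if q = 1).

1. B_x = -153/13  [A, F, B are collinear ∩ DB ⟂ AF]
2. B_y = 89/13  [A, F, B are collinear ∩ DB ⟂ AF]
   → B = (-153/13, 89/13)

B = (-153/13, 89/13)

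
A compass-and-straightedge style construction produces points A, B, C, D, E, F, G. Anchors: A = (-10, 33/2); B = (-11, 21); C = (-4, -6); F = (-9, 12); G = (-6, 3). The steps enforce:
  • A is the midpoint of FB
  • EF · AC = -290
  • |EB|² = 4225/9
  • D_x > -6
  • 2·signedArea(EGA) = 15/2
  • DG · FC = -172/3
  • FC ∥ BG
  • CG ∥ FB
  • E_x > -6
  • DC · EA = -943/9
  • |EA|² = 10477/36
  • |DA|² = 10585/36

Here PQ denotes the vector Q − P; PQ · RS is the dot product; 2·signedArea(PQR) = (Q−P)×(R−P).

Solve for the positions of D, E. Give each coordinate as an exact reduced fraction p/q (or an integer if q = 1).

D = (-16/3, 0)
E = (-17/3, 0)

1. E_x = -17/3  [EF · AC = -290 ∩ 2·signedArea(EGA) = 15/2]
2. E_y = 0  [EF · AC = -290 ∩ 2·signedArea(EGA) = 15/2]
   → E = (-17/3, 0)
3. D_x = -16/3  [DG · FC = -172/3 ∩ DC · EA = -943/9]
4. D_y = 0  [DG · FC = -172/3 ∩ DC · EA = -943/9]
   → D = (-16/3, 0)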